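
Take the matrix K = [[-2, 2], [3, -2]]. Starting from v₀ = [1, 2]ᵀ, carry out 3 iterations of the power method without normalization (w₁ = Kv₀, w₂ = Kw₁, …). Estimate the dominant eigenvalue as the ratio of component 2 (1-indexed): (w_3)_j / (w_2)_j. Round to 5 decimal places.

-4.25000

w1 = Kv₀ = (2, -1)
w2 = Kw1 = (-6, 8)
w3 = Kw2 = (28, -34)
Ratio at component: -34 / 8 = -4.25000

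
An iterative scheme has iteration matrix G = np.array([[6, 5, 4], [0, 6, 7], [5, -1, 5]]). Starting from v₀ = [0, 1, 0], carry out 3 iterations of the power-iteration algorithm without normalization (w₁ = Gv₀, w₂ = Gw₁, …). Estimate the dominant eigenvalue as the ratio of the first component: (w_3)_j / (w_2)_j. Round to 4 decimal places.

w1 = Gv₀ = (6·0 + 5·1 + 4·0; 0·0 + 6·1 + 7·0; 5·0 + (-1)·1 + 5·0) = (5, 6, -1)
w2 = Gw1 = (6·5 + 5·6 + 4·(-1); 0·5 + 6·6 + 7·(-1); 5·5 + (-1)·6 + 5·(-1)) = (56, 29, 14)
w3 = Gw2 = (537, 272, 321)
Ratio at component: 537 / 56 = 9.5893

9.5893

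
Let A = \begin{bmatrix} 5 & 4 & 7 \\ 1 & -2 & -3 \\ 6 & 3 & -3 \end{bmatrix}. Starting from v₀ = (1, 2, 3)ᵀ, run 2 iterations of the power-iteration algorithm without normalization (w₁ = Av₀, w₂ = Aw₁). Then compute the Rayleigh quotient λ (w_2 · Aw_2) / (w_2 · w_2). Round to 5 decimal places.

w1 = Av₀ = (5·1 + 4·2 + 7·3; 1·1 + (-2)·2 + (-3)·3; 6·1 + 3·2 + (-3)·3) = (34, -12, 3)
w2 = Aw1 = (5·34 + 4·(-12) + 7·3; 1·34 + (-2)·(-12) + (-3)·3; 6·34 + 3·(-12) + (-3)·3) = (143, 49, 159)
Aw2 = (2024, -432, 528)
w2·Aw2 = 143·2024 + 49·(-432) + 159·528 = 352216; w2·w2 = 143·143 + 49·49 + 159·159 = 48131
λ ≈ 352216/48131 = 7.31786

λ ≈ 7.31786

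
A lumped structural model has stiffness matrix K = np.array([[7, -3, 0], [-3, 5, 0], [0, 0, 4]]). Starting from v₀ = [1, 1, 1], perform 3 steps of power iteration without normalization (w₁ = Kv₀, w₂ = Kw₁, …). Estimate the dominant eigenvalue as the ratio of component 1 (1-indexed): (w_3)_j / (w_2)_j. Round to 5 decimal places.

w1 = Kv₀ = (4, 2, 4)
w2 = Kw1 = (22, -2, 16)
w3 = Kw2 = (160, -76, 64)
Ratio at component: 160 / 22 = 7.27273

7.27273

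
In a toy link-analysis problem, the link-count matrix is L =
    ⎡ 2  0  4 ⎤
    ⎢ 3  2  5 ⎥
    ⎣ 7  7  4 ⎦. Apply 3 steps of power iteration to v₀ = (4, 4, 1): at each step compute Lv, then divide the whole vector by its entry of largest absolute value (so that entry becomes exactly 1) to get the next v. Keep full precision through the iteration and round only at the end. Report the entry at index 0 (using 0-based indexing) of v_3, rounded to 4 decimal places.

0.3856

Lv0 = (12.00000, 25.00000, 60.00000); divide by 60.00000 → v1 = (0.20000, 0.41667, 1.00000)
Lv1 = (4.40000, 6.43333, 8.31667); divide by 8.31667 → v2 = (0.52906, 0.77355, 1.00000)
Lv2 = (5.05812, 8.13427, 13.11824); divide by 13.11824 → v3 = (0.38558, 0.62007, 1.00000)
Requested entry of v3: 2524/6546 = 0.3856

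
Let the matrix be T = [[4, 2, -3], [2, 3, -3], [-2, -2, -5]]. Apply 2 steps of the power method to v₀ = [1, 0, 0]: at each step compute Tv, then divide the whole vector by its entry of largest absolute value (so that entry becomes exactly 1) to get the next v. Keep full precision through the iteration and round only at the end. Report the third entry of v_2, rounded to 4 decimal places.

Tv0 = (4.00000, 2.00000, -2.00000); divide by 4.00000 → v1 = (1.00000, 0.50000, -0.50000)
Tv1 = (6.50000, 5.00000, -0.50000); divide by 6.50000 → v2 = (1.00000, 0.76923, -0.07692)
Requested entry of v2: -2/26 = -0.0769

-0.0769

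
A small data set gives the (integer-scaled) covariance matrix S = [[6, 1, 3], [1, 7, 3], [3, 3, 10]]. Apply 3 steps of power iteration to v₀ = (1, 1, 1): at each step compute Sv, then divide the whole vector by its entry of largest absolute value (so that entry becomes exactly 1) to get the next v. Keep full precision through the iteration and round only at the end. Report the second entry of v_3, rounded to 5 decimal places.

0.57921

Sv0 = (10.000000, 11.000000, 16.000000); divide by 16.000000 → v1 = (0.625000, 0.687500, 1.000000)
Sv1 = (7.437500, 8.437500, 13.937500); divide by 13.937500 → v2 = (0.533632, 0.605381, 1.000000)
Sv2 = (6.807175, 7.771300, 13.417040); divide by 13.417040 → v3 = (0.507353, 0.579211, 1.000000)
Requested entry of v3: 1733/2992 = 0.57921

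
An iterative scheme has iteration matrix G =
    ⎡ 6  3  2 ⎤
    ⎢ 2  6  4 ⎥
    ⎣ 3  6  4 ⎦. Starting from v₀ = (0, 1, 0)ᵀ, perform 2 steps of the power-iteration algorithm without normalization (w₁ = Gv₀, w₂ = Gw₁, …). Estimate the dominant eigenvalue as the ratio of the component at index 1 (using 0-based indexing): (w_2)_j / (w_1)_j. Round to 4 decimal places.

w1 = Gv₀ = (6·0 + 3·1 + 2·0; 2·0 + 6·1 + 4·0; 3·0 + 6·1 + 4·0) = (3, 6, 6)
w2 = Gw1 = (6·3 + 3·6 + 2·6; 2·3 + 6·6 + 4·6; 3·3 + 6·6 + 4·6) = (48, 66, 69)
Ratio at component: 66 / 6 = 11.0000

λ ≈ 11.0000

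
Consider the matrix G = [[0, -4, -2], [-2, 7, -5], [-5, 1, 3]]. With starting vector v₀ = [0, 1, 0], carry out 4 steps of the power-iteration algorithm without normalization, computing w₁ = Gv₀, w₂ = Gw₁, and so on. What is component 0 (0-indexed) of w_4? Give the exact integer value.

w1 = Gv₀ = (0·0 + (-4)·1 + (-2)·0; (-2)·0 + 7·1 + (-5)·0; (-5)·0 + 1·1 + 3·0) = (-4, 7, 1)
w2 = Gw1 = (0·(-4) + (-4)·7 + (-2)·1; (-2)·(-4) + 7·7 + (-5)·1; (-5)·(-4) + 1·7 + 3·1) = (-30, 52, 30)
w3 = Gw2 = (-268, 274, 292)
w4 = Gw3 = (-1680, 994, 2490)
The requested component of w4 is -1680.

-1680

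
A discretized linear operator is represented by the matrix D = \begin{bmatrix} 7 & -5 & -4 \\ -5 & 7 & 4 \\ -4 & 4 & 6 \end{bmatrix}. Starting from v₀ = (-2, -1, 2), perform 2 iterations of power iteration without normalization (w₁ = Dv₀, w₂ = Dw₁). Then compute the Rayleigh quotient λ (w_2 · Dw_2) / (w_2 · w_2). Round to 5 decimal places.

λ ≈ 15.38971

w1 = Dv₀ = (-17, 11, 16)
w2 = Dw1 = (-238, 226, 208)
Dw2 = (-3628, 3604, 3104)
w2·Dw2 = (-238)·(-3628) + 226·3604 + 208·3104 = 2323600; w2·w2 = (-238)·(-238) + 226·226 + 208·208 = 150984
λ ≈ 2323600/150984 = 15.38971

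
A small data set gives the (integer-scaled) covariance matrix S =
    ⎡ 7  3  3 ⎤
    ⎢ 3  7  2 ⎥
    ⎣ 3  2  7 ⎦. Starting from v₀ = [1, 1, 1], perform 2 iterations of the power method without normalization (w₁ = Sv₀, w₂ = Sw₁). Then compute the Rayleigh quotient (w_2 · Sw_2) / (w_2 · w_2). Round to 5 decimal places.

12.35871

w1 = Sv₀ = (7·1 + 3·1 + 3·1; 3·1 + 7·1 + 2·1; 3·1 + 2·1 + 7·1) = (13, 12, 12)
w2 = Sw1 = (7·13 + 3·12 + 3·12; 3·13 + 7·12 + 2·12; 3·13 + 2·12 + 7·12) = (163, 147, 147)
Sw2 = (2023, 1812, 1812)
w2·Sw2 = 163·2023 + 147·1812 + 147·1812 = 862477; w2·w2 = 163·163 + 147·147 + 147·147 = 69787
λ ≈ 862477/69787 = 12.35871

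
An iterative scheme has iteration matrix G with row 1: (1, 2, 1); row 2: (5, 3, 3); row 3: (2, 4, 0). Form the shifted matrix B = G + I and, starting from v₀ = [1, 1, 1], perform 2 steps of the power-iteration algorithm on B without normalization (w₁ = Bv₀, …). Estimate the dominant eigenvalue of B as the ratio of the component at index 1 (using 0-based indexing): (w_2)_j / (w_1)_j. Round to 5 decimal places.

B = G + I has rows (2, 2, 1); (5, 4, 3); (2, 4, 1)
w1 = Bv₀ = (5, 12, 7)
w2 = Bw1 = (41, 94, 65)
Ratio: 94/12 = 7.83333

7.83333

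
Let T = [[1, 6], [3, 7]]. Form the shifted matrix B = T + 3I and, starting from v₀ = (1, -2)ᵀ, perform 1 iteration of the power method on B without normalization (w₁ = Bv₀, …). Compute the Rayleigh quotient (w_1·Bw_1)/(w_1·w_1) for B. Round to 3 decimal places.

B = T + 3I has rows (4, 6); (3, 10)
w1 = Bv₀ = (-8, -17)
Bw1 = (-134, -194)
w1·Bw1 = 4370; w1·w1 = 353; μ ≈ 4370/353 = 12.380

12.380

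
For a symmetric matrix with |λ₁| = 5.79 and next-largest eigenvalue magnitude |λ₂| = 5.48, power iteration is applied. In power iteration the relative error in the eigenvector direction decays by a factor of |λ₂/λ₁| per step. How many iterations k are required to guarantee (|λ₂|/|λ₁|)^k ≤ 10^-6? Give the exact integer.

|λ₂/λ₁| = 5.48/5.79 = 0.94646
Need k ≥ ln(10^-6) / ln(0.94646) = -13.8155 / -0.0550 ≈ 251.067
Smallest integer k satisfying the bound: 252

252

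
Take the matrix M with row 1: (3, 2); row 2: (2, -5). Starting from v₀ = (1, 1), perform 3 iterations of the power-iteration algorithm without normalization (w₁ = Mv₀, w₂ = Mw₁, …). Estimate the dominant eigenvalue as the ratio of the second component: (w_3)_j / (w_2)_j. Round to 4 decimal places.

-4.2800

w1 = Mv₀ = (3·1 + 2·1; 2·1 + (-5)·1) = (5, -3)
w2 = Mw1 = (3·5 + 2·(-3); 2·5 + (-5)·(-3)) = (9, 25)
w3 = Mw2 = (77, -107)
Ratio at component: -107 / 25 = -4.2800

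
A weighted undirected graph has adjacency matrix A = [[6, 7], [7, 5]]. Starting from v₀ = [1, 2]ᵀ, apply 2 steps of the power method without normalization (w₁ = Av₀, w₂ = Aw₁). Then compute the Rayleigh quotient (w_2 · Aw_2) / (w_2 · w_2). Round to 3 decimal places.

w1 = Av₀ = (6·1 + 7·2; 7·1 + 5·2) = (20, 17)
w2 = Aw1 = (6·20 + 7·17; 7·20 + 5·17) = (239, 225)
Aw2 = (3009, 2798)
w2·Aw2 = 239·3009 + 225·2798 = 1348701; w2·w2 = 239·239 + 225·225 = 107746
λ ≈ 1348701/107746 = 12.517

12.517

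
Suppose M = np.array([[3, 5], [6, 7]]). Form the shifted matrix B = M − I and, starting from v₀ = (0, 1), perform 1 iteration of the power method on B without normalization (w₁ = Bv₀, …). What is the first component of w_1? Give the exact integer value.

5

B = M − I has rows (2, 5); (6, 6)
w1 = Bv₀ = (5, 6)
Requested component of w1: 5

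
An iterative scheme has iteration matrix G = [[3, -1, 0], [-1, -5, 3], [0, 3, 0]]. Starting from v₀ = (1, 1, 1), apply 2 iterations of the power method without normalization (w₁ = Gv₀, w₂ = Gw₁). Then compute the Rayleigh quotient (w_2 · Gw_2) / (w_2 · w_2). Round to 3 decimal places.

λ ≈ -5.822

w1 = Gv₀ = (3·1 + (-1)·1 + 0·1; (-1)·1 + (-5)·1 + 3·1; 0·1 + 3·1 + 0·1) = (2, -3, 3)
w2 = Gw1 = (3·2 + (-1)·(-3) + 0·3; (-1)·2 + (-5)·(-3) + 3·3; 0·2 + 3·(-3) + 0·3) = (9, 22, -9)
Gw2 = (5, -146, 66)
w2·Gw2 = 9·5 + 22·(-146) + (-9)·66 = -3761; w2·w2 = 9·9 + 22·22 + (-9)·(-9) = 646
λ ≈ -3761/646 = -5.822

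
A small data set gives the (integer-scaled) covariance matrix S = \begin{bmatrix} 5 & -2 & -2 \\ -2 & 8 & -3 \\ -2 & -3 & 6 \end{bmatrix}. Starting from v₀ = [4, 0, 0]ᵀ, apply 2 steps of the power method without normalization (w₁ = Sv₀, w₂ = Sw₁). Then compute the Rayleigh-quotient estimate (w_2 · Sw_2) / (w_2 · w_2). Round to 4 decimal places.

λ ≈ 7.4573

w1 = Sv₀ = (20, -8, -8)
w2 = Sw1 = (132, -80, -64)
Sw2 = (948, -712, -408)
w2·Sw2 = 132·948 + (-80)·(-712) + (-64)·(-408) = 208208; w2·w2 = 132·132 + (-80)·(-80) + (-64)·(-64) = 27920
λ ≈ 208208/27920 = 7.4573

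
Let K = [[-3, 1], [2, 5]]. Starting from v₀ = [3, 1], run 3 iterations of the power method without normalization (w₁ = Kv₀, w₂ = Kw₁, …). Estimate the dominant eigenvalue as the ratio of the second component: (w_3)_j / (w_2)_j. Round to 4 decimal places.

w1 = Kv₀ = ((-3)·3 + 1·1; 2·3 + 5·1) = (-8, 11)
w2 = Kw1 = ((-3)·(-8) + 1·11; 2·(-8) + 5·11) = (35, 39)
w3 = Kw2 = (-66, 265)
Ratio at component: 265 / 39 = 6.7949

λ ≈ 6.7949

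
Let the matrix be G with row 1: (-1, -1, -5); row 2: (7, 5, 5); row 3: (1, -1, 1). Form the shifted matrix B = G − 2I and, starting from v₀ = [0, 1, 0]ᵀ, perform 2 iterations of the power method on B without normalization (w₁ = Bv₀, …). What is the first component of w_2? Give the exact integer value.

B = G − 2I has rows (-3, -1, -5); (7, 3, 5); (1, -1, -1)
w1 = Bv₀ = ((-3)·0 + (-1)·1 + (-5)·0; 7·0 + 3·1 + 5·0; 1·0 + (-1)·1 + (-1)·0) = (-1, 3, -1)
w2 = Bw1 = ((-3)·(-1) + (-1)·3 + (-5)·(-1); 7·(-1) + 3·3 + 5·(-1); 1·(-1) + (-1)·3 + (-1)·(-1)) = (5, -3, -3)
Requested component of w2: 5

5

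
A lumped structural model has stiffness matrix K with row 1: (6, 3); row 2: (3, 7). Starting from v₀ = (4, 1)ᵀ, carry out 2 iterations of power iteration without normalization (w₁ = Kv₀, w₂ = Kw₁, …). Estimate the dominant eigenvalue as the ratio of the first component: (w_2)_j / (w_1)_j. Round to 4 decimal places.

w1 = Kv₀ = (6·4 + 3·1; 3·4 + 7·1) = (27, 19)
w2 = Kw1 = (6·27 + 3·19; 3·27 + 7·19) = (219, 214)
Ratio at component: 219 / 27 = 8.1111

8.1111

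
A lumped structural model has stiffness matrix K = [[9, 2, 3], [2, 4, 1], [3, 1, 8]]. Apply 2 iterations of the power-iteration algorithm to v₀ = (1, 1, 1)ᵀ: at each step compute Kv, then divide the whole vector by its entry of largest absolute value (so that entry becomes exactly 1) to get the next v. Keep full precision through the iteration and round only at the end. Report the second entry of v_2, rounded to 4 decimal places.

0.3864

Kv0 = (14.00000, 7.00000, 12.00000); divide by 14.00000 → v1 = (1.00000, 0.50000, 0.85714)
Kv1 = (12.57143, 4.85714, 10.35714); divide by 12.57143 → v2 = (1.00000, 0.38636, 0.82386)
Requested entry of v2: 68/176 = 0.3864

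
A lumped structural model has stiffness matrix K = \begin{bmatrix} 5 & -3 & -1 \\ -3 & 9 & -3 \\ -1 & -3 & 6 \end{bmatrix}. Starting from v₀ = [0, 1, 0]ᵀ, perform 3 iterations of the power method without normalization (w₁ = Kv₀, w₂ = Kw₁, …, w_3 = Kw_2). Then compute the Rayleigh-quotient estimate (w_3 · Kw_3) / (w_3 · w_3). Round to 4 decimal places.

λ ≈ 11.5636

w1 = Kv₀ = (-3, 9, -3)
w2 = Kw1 = (-39, 99, -42)
w3 = Kw2 = (-450, 1134, -510)
Kw3 = (-5142, 13086, -6012)
w3·Kw3 = (-450)·(-5142) + 1134·13086 + (-510)·(-6012) = 20219544; w3·w3 = (-450)·(-450) + 1134·1134 + (-510)·(-510) = 1748556
λ ≈ 20219544/1748556 = 11.5636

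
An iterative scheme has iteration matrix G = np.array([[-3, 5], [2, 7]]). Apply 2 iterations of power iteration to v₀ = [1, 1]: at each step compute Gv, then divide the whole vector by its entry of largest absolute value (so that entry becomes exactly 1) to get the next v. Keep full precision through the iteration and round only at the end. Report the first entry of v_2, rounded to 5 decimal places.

Gv0 = (2.000000, 9.000000); divide by 9.000000 → v1 = (0.222222, 1.000000)
Gv1 = (4.333333, 7.444444); divide by 7.444444 → v2 = (0.582090, 1.000000)
Requested entry of v2: 39/67 = 0.58209

0.58209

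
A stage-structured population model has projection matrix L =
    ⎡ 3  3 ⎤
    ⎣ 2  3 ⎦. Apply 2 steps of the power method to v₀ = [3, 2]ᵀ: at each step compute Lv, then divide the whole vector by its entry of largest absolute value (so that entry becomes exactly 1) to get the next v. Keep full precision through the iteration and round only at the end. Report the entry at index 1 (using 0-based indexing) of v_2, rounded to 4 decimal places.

Lv0 = (15.00000, 12.00000); divide by 15.00000 → v1 = (1.00000, 0.80000)
Lv1 = (5.40000, 4.40000); divide by 5.40000 → v2 = (1.00000, 0.81481)
Requested entry of v2: 66/81 = 0.8148

0.8148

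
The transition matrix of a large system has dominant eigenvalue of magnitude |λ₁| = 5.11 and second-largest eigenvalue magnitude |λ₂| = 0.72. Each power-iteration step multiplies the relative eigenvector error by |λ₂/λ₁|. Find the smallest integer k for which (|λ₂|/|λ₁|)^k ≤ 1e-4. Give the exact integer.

|λ₂/λ₁| = 0.72/5.11 = 0.14090
Need k ≥ ln(1e-4) / ln(0.14090) = -9.2103 / -1.9597 ≈ 4.700
Smallest integer k satisfying the bound: 5

5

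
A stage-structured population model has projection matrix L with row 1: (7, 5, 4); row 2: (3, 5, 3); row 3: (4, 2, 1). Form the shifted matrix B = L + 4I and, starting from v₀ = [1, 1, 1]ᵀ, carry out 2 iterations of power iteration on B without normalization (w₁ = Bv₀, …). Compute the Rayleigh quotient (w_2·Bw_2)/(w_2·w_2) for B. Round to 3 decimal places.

μ ≈ 16.082

B = L + 4I has rows (11, 5, 4); (3, 9, 3); (4, 2, 5)
w1 = Bv₀ = (20, 15, 11)
w2 = Bw1 = (339, 228, 165)
Bw2 = (5529, 3564, 2637)
w2·Bw2 = 3122028; w2·w2 = 194130; μ ≈ 3122028/194130 = 16.082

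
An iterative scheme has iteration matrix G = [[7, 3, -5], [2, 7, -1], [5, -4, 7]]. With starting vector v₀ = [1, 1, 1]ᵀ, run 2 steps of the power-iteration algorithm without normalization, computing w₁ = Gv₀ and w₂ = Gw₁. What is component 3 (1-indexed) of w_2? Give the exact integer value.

w1 = Gv₀ = (5, 8, 8)
w2 = Gw1 = (19, 58, 49)
The requested component of w2 is 49.

49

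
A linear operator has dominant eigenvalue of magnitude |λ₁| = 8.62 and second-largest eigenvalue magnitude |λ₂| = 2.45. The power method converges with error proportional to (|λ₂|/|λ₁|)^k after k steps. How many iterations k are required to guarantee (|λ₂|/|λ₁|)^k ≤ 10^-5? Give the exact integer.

10

|λ₂/λ₁| = 2.45/8.62 = 0.28422
Need k ≥ ln(10^-5) / ln(0.28422) = -11.5129 / -1.2580 ≈ 9.152
Smallest integer k satisfying the bound: 10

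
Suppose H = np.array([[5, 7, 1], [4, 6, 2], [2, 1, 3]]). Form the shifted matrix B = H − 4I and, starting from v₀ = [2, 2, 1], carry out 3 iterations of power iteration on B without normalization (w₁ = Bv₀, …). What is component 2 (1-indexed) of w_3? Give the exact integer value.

778

B = H − 4I has rows (1, 7, 1); (4, 2, 2); (2, 1, -1)
w1 = Bv₀ = (1·2 + 7·2 + 1·1; 4·2 + 2·2 + 2·1; 2·2 + 1·2 + (-1)·1) = (17, 14, 5)
w2 = Bw1 = (1·17 + 7·14 + 1·5; 4·17 + 2·14 + 2·5; 2·17 + 1·14 + (-1)·5) = (120, 106, 43)
w3 = Bw2 = (905, 778, 303)
Requested component of w3: 778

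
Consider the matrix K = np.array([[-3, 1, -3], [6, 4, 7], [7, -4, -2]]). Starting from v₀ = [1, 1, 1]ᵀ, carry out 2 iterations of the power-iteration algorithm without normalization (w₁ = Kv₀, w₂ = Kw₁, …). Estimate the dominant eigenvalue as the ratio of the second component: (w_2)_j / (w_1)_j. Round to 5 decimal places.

w1 = Kv₀ = ((-3)·1 + 1·1 + (-3)·1; 6·1 + 4·1 + 7·1; 7·1 + (-4)·1 + (-2)·1) = (-5, 17, 1)
w2 = Kw1 = ((-3)·(-5) + 1·17 + (-3)·1; 6·(-5) + 4·17 + 7·1; 7·(-5) + (-4)·17 + (-2)·1) = (29, 45, -105)
Ratio at component: 45 / 17 = 2.64706

λ ≈ 2.64706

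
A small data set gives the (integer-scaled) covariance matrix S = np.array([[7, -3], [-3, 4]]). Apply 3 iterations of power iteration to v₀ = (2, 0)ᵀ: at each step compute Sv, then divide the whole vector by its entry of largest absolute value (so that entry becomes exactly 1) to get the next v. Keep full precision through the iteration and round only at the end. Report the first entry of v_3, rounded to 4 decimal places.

Sv0 = (14.00000, -6.00000); divide by 14.00000 → v1 = (1.00000, -0.42857)
Sv1 = (8.28571, -4.71429); divide by 8.28571 → v2 = (1.00000, -0.56897)
Sv2 = (8.70690, -5.27586); divide by 8.70690 → v3 = (1.00000, -0.60594)
Requested entry of v3: 1010/1010 = 1.0000

1.0000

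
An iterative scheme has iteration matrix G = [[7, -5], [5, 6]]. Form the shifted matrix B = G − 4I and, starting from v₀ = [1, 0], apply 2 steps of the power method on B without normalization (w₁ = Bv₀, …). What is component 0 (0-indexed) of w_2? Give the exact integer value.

-16

B = G − 4I has rows (3, -5); (5, 2)
w1 = Bv₀ = (3, 5)
w2 = Bw1 = (-16, 25)
Requested component of w2: -16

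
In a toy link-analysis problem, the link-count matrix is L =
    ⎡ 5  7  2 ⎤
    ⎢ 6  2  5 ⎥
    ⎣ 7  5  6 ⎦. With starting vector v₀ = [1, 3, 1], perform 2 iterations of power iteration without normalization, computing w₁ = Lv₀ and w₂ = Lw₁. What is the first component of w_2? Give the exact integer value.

315

w1 = Lv₀ = (5·1 + 7·3 + 2·1; 6·1 + 2·3 + 5·1; 7·1 + 5·3 + 6·1) = (28, 17, 28)
w2 = Lw1 = (5·28 + 7·17 + 2·28; 6·28 + 2·17 + 5·28; 7·28 + 5·17 + 6·28) = (315, 342, 449)
The requested component of w2 is 315.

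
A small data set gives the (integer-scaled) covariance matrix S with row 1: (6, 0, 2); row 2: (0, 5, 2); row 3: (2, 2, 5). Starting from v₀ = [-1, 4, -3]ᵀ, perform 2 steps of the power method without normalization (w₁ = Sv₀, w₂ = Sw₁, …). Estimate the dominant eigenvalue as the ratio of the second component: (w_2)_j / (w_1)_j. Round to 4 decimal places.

w1 = Sv₀ = (-12, 14, -9)
w2 = Sw1 = (-90, 52, -41)
Ratio at component: 52 / 14 = 3.7143

3.7143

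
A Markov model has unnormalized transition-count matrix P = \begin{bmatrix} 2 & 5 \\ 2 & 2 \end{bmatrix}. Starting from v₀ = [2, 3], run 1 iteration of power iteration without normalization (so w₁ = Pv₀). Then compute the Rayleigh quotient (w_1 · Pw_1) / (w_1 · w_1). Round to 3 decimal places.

4.885

w1 = Pv₀ = (2·2 + 5·3; 2·2 + 2·3) = (19, 10)
Pw1 = (88, 58)
w1·Pw1 = 19·88 + 10·58 = 2252; w1·w1 = 19·19 + 10·10 = 461
λ ≈ 2252/461 = 4.885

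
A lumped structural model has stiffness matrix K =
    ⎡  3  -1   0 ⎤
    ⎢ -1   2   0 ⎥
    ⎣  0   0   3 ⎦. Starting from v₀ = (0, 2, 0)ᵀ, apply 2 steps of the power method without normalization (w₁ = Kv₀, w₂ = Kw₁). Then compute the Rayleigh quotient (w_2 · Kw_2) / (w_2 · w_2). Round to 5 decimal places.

3.50000

w1 = Kv₀ = (3·0 + (-1)·2 + 0·0; (-1)·0 + 2·2 + 0·0; 0·0 + 0·2 + 3·0) = (-2, 4, 0)
w2 = Kw1 = (3·(-2) + (-1)·4 + 0·0; (-1)·(-2) + 2·4 + 0·0; 0·(-2) + 0·4 + 3·0) = (-10, 10, 0)
Kw2 = (-40, 30, 0)
w2·Kw2 = (-10)·(-40) + 10·30 + 0·0 = 700; w2·w2 = (-10)·(-10) + 10·10 + 0·0 = 200
λ ≈ 700/200 = 3.50000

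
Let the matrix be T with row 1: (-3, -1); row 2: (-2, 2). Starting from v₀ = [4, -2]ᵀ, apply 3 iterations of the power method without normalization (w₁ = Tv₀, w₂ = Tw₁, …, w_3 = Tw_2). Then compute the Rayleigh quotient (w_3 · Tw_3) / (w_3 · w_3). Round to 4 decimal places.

w1 = Tv₀ = ((-3)·4 + (-1)·(-2); (-2)·4 + 2·(-2)) = (-10, -12)
w2 = Tw1 = ((-3)·(-10) + (-1)·(-12); (-2)·(-10) + 2·(-12)) = (42, -4)
w3 = Tw2 = (-122, -92)
Tw3 = (458, 60)
w3·Tw3 = (-122)·458 + (-92)·60 = -61396; w3·w3 = (-122)·(-122) + (-92)·(-92) = 23348
λ ≈ -61396/23348 = -2.6296

-2.6296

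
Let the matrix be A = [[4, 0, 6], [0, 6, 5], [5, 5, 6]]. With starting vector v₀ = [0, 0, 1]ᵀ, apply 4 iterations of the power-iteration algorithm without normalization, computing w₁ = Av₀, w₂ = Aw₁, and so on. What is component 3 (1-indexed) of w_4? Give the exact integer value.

w1 = Av₀ = (6, 5, 6)
w2 = Aw1 = (60, 60, 91)
w3 = Aw2 = (786, 815, 1146)
w4 = Aw3 = (10020, 10620, 14881)
The requested component of w4 is 14881.

14881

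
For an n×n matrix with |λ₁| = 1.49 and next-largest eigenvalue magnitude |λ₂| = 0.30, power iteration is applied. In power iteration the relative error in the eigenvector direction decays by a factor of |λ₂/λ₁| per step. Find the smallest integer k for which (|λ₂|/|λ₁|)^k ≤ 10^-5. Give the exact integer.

|λ₂/λ₁| = 0.30/1.49 = 0.20134
Need k ≥ ln(10^-5) / ln(0.20134) = -11.5129 / -1.6027 ≈ 7.183
Smallest integer k satisfying the bound: 8

8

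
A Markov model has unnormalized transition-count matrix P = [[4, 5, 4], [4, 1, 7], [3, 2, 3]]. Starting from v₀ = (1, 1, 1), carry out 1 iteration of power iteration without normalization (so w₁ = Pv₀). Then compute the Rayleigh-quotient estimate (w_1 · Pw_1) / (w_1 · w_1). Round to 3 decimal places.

w1 = Pv₀ = (4·1 + 5·1 + 4·1; 4·1 + 1·1 + 7·1; 3·1 + 2·1 + 3·1) = (13, 12, 8)
Pw1 = (144, 120, 87)
w1·Pw1 = 13·144 + 12·120 + 8·87 = 4008; w1·w1 = 13·13 + 12·12 + 8·8 = 377
λ ≈ 4008/377 = 10.631

10.631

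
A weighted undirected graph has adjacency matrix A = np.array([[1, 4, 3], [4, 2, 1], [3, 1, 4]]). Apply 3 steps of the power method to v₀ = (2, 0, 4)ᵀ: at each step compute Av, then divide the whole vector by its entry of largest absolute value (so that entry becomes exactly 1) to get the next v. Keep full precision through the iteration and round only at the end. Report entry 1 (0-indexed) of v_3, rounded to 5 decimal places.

Av0 = (14.000000, 12.000000, 22.000000); divide by 22.000000 → v1 = (0.636364, 0.545455, 1.000000)
Av1 = (5.818182, 4.636364, 6.454545); divide by 6.454545 → v2 = (0.901408, 0.718310, 1.000000)
Av2 = (6.774648, 6.042254, 7.422535); divide by 7.422535 → v3 = (0.912713, 0.814042, 1.000000)
Requested entry of v3: 858/1054 = 0.81404

0.81404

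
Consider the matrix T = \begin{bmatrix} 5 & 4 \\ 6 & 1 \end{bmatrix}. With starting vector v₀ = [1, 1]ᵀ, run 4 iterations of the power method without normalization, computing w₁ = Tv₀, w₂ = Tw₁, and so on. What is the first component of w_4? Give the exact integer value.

5041

w1 = Tv₀ = (9, 7)
w2 = Tw1 = (73, 61)
w3 = Tw2 = (609, 499)
w4 = Tw3 = (5041, 4153)
The requested component of w4 is 5041.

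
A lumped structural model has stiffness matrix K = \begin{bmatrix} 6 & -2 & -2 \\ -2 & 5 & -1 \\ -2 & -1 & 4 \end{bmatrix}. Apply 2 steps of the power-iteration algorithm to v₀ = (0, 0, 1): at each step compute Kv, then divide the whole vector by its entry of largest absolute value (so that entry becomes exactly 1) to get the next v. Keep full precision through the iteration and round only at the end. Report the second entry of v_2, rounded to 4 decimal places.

-0.2381

Kv0 = (-2.00000, -1.00000, 4.00000); divide by 4.00000 → v1 = (-0.50000, -0.25000, 1.00000)
Kv1 = (-4.50000, -1.25000, 5.25000); divide by 5.25000 → v2 = (-0.85714, -0.23810, 1.00000)
Requested entry of v2: -5/21 = -0.2381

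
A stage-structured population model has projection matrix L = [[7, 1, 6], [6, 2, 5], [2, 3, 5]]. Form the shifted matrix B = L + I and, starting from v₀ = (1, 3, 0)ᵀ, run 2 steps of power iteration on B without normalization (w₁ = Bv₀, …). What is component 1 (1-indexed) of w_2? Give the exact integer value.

169

B = L + I has rows (8, 1, 6); (6, 3, 5); (2, 3, 6)
w1 = Bv₀ = (11, 15, 11)
w2 = Bw1 = (169, 166, 133)
Requested component of w2: 169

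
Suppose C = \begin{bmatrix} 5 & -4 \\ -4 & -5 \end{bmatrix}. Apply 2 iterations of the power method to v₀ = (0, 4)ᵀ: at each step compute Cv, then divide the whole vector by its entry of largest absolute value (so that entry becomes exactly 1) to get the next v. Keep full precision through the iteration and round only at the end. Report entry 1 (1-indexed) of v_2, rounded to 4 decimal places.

Cv0 = (-16.00000, -20.00000); divide by -20.00000 → v1 = (0.80000, 1.00000)
Cv1 = (0.00000, -8.20000); divide by -8.20000 → v2 = (0.00000, 1.00000)
Requested entry of v2: 0/164 = 0.0000

0.0000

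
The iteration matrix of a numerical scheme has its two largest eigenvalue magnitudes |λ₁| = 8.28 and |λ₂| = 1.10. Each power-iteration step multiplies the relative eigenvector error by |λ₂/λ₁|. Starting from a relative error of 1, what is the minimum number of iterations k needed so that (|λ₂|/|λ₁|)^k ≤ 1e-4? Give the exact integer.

5

|λ₂/λ₁| = 1.10/8.28 = 0.13285
Need k ≥ ln(1e-4) / ln(0.13285) = -9.2103 / -2.0185 ≈ 4.563
Smallest integer k satisfying the bound: 5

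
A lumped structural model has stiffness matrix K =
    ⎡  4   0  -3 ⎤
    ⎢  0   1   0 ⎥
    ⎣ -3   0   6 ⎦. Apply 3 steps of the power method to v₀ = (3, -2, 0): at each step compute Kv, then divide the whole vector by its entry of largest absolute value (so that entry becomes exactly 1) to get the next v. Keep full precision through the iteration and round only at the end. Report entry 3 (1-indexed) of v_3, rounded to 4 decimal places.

Kv0 = (12.00000, -2.00000, -9.00000); divide by 12.00000 → v1 = (1.00000, -0.16667, -0.75000)
Kv1 = (6.25000, -0.16667, -7.50000); divide by -7.50000 → v2 = (-0.83333, 0.02222, 1.00000)
Kv2 = (-6.33333, 0.02222, 8.50000); divide by 8.50000 → v3 = (-0.74510, 0.00261, 1.00000)
Requested entry of v3: -765/-765 = 1.0000

1.0000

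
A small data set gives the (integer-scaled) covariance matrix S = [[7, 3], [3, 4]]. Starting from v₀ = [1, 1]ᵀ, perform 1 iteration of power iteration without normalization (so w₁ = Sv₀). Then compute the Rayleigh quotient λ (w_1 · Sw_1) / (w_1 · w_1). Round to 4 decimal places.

8.8322

w1 = Sv₀ = (10, 7)
Sw1 = (91, 58)
w1·Sw1 = 10·91 + 7·58 = 1316; w1·w1 = 10·10 + 7·7 = 149
λ ≈ 1316/149 = 8.8322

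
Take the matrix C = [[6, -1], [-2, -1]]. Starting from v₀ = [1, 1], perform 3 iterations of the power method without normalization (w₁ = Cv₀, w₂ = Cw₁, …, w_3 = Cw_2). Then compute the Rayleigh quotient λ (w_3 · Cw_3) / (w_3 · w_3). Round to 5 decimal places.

w1 = Cv₀ = (6·1 + (-1)·1; (-2)·1 + (-1)·1) = (5, -3)
w2 = Cw1 = (6·5 + (-1)·(-3); (-2)·5 + (-1)·(-3)) = (33, -7)
w3 = Cw2 = (205, -59)
Cw3 = (1289, -351)
w3·Cw3 = 205·1289 + (-59)·(-351) = 284954; w3·w3 = 205·205 + (-59)·(-59) = 45506
λ ≈ 284954/45506 = 6.26190

λ ≈ 6.26190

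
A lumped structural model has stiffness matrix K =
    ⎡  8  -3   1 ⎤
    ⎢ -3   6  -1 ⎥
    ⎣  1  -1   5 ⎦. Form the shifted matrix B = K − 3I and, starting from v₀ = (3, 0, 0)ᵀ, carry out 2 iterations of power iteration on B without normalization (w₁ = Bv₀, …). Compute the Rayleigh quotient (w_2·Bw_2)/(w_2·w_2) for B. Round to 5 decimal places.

B = K − 3I has rows (5, -3, 1); (-3, 3, -1); (1, -1, 2)
w1 = Bv₀ = (5·3 + (-3)·0 + 1·0; (-3)·3 + 3·0 + (-1)·0; 1·3 + (-1)·0 + 2·0) = (15, -9, 3)
w2 = Bw1 = (5·15 + (-3)·(-9) + 1·3; (-3)·15 + 3·(-9) + (-1)·3; 1·15 + (-1)·(-9) + 2·3) = (105, -75, 30)
Bw2 = (780, -570, 240)
w2·Bw2 = 131850; w2·w2 = 17550; μ ≈ 131850/17550 = 7.51282

7.51282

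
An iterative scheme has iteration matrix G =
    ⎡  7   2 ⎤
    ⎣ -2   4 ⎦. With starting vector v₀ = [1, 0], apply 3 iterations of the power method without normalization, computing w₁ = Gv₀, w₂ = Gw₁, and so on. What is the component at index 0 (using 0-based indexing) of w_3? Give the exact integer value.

w1 = Gv₀ = (7·1 + 2·0; (-2)·1 + 4·0) = (7, -2)
w2 = Gw1 = (7·7 + 2·(-2); (-2)·7 + 4·(-2)) = (45, -22)
w3 = Gw2 = (271, -178)
The requested component of w3 is 271.

271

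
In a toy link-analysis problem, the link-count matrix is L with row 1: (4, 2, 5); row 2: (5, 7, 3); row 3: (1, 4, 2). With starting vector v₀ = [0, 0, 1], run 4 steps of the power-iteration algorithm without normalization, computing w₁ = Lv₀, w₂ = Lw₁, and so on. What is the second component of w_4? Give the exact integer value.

6872

w1 = Lv₀ = (4·0 + 2·0 + 5·1; 5·0 + 7·0 + 3·1; 1·0 + 4·0 + 2·1) = (5, 3, 2)
w2 = Lw1 = (4·5 + 2·3 + 5·2; 5·5 + 7·3 + 3·2; 1·5 + 4·3 + 2·2) = (36, 52, 21)
w3 = Lw2 = (353, 607, 286)
w4 = Lw3 = (4056, 6872, 3353)
The requested component of w4 is 6872.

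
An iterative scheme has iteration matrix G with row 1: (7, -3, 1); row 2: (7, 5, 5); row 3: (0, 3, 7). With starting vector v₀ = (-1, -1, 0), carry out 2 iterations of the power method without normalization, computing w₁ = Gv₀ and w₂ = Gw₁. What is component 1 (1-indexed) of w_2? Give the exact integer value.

w1 = Gv₀ = (-4, -12, -3)
w2 = Gw1 = (5, -103, -57)
The requested component of w2 is 5.

5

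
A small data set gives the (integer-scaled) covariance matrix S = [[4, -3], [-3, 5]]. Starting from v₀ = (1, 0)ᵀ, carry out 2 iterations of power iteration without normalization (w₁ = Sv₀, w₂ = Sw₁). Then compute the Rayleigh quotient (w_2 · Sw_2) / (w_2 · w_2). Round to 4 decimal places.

w1 = Sv₀ = (4·1 + (-3)·0; (-3)·1 + 5·0) = (4, -3)
w2 = Sw1 = (4·4 + (-3)·(-3); (-3)·4 + 5·(-3)) = (25, -27)
Sw2 = (181, -210)
w2·Sw2 = 25·181 + (-27)·(-210) = 10195; w2·w2 = 25·25 + (-27)·(-27) = 1354
λ ≈ 10195/1354 = 7.5295

λ ≈ 7.5295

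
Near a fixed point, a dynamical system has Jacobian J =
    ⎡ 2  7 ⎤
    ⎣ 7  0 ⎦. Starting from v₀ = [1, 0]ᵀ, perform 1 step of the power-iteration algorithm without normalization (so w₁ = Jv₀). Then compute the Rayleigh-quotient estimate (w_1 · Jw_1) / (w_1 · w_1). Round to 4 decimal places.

3.8491

w1 = Jv₀ = (2·1 + 7·0; 7·1 + 0·0) = (2, 7)
Jw1 = (53, 14)
w1·Jw1 = 2·53 + 7·14 = 204; w1·w1 = 2·2 + 7·7 = 53
λ ≈ 204/53 = 3.8491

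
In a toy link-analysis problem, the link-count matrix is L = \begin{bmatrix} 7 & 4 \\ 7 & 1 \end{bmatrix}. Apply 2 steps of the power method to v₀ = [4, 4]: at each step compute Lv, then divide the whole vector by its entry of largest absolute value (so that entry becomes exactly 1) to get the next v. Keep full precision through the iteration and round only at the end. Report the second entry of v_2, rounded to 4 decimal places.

0.7798

Lv0 = (44.00000, 32.00000); divide by 44.00000 → v1 = (1.00000, 0.72727)
Lv1 = (9.90909, 7.72727); divide by 9.90909 → v2 = (1.00000, 0.77982)
Requested entry of v2: 340/436 = 0.7798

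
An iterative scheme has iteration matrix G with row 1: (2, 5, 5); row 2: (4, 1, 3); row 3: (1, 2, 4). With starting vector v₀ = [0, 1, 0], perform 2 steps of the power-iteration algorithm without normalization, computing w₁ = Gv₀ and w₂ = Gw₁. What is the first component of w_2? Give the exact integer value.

25

w1 = Gv₀ = (2·0 + 5·1 + 5·0; 4·0 + 1·1 + 3·0; 1·0 + 2·1 + 4·0) = (5, 1, 2)
w2 = Gw1 = (2·5 + 5·1 + 5·2; 4·5 + 1·1 + 3·2; 1·5 + 2·1 + 4·2) = (25, 27, 15)
The requested component of w2 is 25.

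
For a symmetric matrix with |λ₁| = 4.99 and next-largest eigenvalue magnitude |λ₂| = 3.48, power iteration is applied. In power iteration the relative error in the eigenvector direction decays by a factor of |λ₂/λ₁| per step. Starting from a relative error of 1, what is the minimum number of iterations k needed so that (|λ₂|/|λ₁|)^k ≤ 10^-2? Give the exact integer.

|λ₂/λ₁| = 3.48/4.99 = 0.69739
Need k ≥ ln(10^-2) / ln(0.69739) = -4.6052 / -0.3604 ≈ 12.778
Smallest integer k satisfying the bound: 13

13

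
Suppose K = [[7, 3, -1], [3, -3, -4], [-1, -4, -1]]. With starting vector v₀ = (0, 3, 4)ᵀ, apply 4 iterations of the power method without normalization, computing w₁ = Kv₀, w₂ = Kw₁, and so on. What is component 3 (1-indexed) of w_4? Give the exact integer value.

4432

w1 = Kv₀ = (7·0 + 3·3 + (-1)·4; 3·0 + (-3)·3 + (-4)·4; (-1)·0 + (-4)·3 + (-1)·4) = (5, -25, -16)
w2 = Kw1 = (7·5 + 3·(-25) + (-1)·(-16); 3·5 + (-3)·(-25) + (-4)·(-16); (-1)·5 + (-4)·(-25) + (-1)·(-16)) = (-24, 154, 111)
w3 = Kw2 = (183, -978, -703)
w4 = Kw3 = (-950, 6295, 4432)
The requested component of w4 is 4432.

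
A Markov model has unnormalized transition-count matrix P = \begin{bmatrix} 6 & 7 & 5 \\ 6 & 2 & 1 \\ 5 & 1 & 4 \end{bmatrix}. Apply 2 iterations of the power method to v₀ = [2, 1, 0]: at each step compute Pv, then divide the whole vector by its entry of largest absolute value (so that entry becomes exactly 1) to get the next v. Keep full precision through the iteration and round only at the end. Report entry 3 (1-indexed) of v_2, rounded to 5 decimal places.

0.57303

Pv0 = (19.000000, 14.000000, 11.000000); divide by 19.000000 → v1 = (1.000000, 0.736842, 0.578947)
Pv1 = (14.052632, 8.052632, 8.052632); divide by 14.052632 → v2 = (1.000000, 0.573034, 0.573034)
Requested entry of v2: 153/267 = 0.57303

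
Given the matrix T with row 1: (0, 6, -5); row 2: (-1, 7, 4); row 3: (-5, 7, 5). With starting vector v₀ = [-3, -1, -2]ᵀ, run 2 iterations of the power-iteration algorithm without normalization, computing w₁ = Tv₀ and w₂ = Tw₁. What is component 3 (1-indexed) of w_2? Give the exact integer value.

w1 = Tv₀ = (0·(-3) + 6·(-1) + (-5)·(-2); (-1)·(-3) + 7·(-1) + 4·(-2); (-5)·(-3) + 7·(-1) + 5·(-2)) = (4, -12, -2)
w2 = Tw1 = (0·4 + 6·(-12) + (-5)·(-2); (-1)·4 + 7·(-12) + 4·(-2); (-5)·4 + 7·(-12) + 5·(-2)) = (-62, -96, -114)
The requested component of w2 is -114.

-114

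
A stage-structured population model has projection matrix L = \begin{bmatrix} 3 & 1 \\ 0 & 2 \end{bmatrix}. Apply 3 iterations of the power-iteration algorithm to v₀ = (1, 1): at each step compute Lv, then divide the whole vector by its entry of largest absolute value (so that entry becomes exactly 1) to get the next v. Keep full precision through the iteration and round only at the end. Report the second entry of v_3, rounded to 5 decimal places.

Lv0 = (4.000000, 2.000000); divide by 4.000000 → v1 = (1.000000, 0.500000)
Lv1 = (3.500000, 1.000000); divide by 3.500000 → v2 = (1.000000, 0.285714)
Lv2 = (3.285714, 0.571429); divide by 3.285714 → v3 = (1.000000, 0.173913)
Requested entry of v3: 8/46 = 0.17391

0.17391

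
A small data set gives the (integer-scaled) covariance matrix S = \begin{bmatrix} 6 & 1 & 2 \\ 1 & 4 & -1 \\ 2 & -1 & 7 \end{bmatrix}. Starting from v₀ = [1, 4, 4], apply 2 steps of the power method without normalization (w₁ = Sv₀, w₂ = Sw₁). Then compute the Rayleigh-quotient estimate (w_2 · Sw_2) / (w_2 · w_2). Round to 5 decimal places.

8.39812

w1 = Sv₀ = (6·1 + 1·4 + 2·4; 1·1 + 4·4 + (-1)·4; 2·1 + (-1)·4 + 7·4) = (18, 13, 26)
w2 = Sw1 = (6·18 + 1·13 + 2·26; 1·18 + 4·13 + (-1)·26; 2·18 + (-1)·13 + 7·26) = (173, 44, 205)
Sw2 = (1492, 144, 1737)
w2·Sw2 = 173·1492 + 44·144 + 205·1737 = 620537; w2·w2 = 173·173 + 44·44 + 205·205 = 73890
λ ≈ 620537/73890 = 8.39812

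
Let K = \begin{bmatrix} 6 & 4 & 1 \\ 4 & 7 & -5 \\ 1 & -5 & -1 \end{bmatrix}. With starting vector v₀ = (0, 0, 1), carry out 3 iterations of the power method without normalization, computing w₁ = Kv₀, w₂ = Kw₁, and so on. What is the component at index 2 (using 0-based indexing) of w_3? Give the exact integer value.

88

w1 = Kv₀ = (6·0 + 4·0 + 1·1; 4·0 + 7·0 + (-5)·1; 1·0 + (-5)·0 + (-1)·1) = (1, -5, -1)
w2 = Kw1 = (6·1 + 4·(-5) + 1·(-1); 4·1 + 7·(-5) + (-5)·(-1); 1·1 + (-5)·(-5) + (-1)·(-1)) = (-15, -26, 27)
w3 = Kw2 = (-167, -377, 88)
The requested component of w3 is 88.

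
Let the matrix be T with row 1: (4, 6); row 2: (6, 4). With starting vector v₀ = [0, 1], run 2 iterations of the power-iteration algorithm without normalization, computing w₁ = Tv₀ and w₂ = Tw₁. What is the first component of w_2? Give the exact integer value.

48

w1 = Tv₀ = (6, 4)
w2 = Tw1 = (48, 52)
The requested component of w2 is 48.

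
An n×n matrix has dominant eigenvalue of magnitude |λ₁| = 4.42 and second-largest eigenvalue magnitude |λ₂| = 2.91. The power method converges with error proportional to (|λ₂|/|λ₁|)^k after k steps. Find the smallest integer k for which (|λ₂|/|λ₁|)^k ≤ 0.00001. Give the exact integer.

28

|λ₂/λ₁| = 2.91/4.42 = 0.65837
Need k ≥ ln(0.00001) / ln(0.65837) = -11.5129 / -0.4180 ≈ 27.544
Smallest integer k satisfying the bound: 28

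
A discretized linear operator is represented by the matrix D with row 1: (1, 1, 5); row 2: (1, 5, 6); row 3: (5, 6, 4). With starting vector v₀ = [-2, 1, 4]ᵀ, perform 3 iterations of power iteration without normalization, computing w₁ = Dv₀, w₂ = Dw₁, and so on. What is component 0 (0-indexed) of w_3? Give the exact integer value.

1857

w1 = Dv₀ = (1·(-2) + 1·1 + 5·4; 1·(-2) + 5·1 + 6·4; 5·(-2) + 6·1 + 4·4) = (19, 27, 12)
w2 = Dw1 = (1·19 + 1·27 + 5·12; 1·19 + 5·27 + 6·12; 5·19 + 6·27 + 4·12) = (106, 226, 305)
w3 = Dw2 = (1857, 3066, 3106)
The requested component of w3 is 1857.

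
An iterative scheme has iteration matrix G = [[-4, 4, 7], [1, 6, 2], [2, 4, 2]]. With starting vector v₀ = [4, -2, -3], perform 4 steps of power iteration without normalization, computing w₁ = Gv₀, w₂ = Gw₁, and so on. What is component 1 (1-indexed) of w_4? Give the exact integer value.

-1340

w1 = Gv₀ = ((-4)·4 + 4·(-2) + 7·(-3); 1·4 + 6·(-2) + 2·(-3); 2·4 + 4·(-2) + 2·(-3)) = (-45, -14, -6)
w2 = Gw1 = ((-4)·(-45) + 4·(-14) + 7·(-6); 1·(-45) + 6·(-14) + 2·(-6); 2·(-45) + 4·(-14) + 2·(-6)) = (82, -141, -158)
w3 = Gw2 = (-1998, -1080, -716)
w4 = Gw3 = (-1340, -9910, -9748)
The requested component of w4 is -1340.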